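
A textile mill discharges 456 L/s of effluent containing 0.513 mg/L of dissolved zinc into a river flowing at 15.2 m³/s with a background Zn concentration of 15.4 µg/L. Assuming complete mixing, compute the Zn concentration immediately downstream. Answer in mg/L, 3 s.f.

456 L/s = 0.456 m³/s.
15.4 µg/L = 0.0154 mg/L.
By mass balance at complete mixing, C = (0.456·0.513 + 15.2·0.0154) / (0.456 + 15.2) = 0.468/15.66 = 0.02989 mg/L.

0.0299 mg/L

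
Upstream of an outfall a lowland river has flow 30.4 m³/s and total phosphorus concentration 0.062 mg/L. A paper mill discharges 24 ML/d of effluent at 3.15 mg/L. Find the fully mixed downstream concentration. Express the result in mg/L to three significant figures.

24 ML/d = 0.2778 m³/s.
Conservation of mass across the mixing zone: C = (0.2778·3.15 + 30.4·0.062) / (0.2778 + 30.4) = 2.76/30.68 = 0.08996 mg/L.

0.0900 mg/L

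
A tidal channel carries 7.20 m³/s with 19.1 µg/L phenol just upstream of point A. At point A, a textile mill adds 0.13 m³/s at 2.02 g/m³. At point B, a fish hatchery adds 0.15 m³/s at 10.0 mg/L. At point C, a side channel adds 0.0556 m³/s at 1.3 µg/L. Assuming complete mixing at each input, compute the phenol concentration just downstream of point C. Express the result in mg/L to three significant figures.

19.1 µg/L = 0.0191 mg/L.
After input A: C = (7.2·0.0191 + 0.13·2.02) / 7.33 = 0.05459 mg/L.
After input B: C = (7.33·0.05459 + 0.15·10) / 7.48 = 0.254 mg/L.
1.3 µg/L = 0.0013 mg/L.
After input C: C = (7.48·0.254 + 0.0556·0.0013) / 7.536 = 0.2522 mg/L.

0.252 mg/L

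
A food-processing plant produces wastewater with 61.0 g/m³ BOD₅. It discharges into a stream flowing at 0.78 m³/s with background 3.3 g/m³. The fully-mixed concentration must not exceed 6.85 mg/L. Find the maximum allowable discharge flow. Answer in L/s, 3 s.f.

51.1 L/s

Mass balance at complete mixing: C_std·(Q_w + Q_r) = Q_w·C_e + Q_r·C_b.
Rearranging, Q_w = Q_r·(C_std − C_b)/(C_e − C_std) = 0.78·(6.85 − 3.3) / (61 − 6.85) = 0.05114 m³/s.
= 51.14 L/s.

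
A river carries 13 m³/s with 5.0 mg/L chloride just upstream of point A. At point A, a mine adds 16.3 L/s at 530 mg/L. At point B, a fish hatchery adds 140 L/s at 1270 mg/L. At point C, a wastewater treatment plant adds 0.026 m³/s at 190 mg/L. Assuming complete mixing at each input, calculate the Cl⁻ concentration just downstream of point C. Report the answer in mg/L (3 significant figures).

19.4 mg/L

16.3 L/s = 0.0163 m³/s.
After input A: C = (13·5 + 0.0163·530) / 13.02 = 5.657 mg/L.
140 L/s = 0.14 m³/s.
After input B: C = (13.02·5.657 + 0.14·1270) / 13.16 = 19.11 mg/L.
After input C: C = (13.16·19.11 + 0.026·190) / 13.18 = 19.45 mg/L.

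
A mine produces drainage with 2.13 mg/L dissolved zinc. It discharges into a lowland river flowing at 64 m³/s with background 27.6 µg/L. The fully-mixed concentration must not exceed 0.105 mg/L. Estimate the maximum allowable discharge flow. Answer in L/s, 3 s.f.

2450 L/s

27.6 µg/L = 0.0276 mg/L.
Mass balance at complete mixing: C_std·(Q_w + Q_r) = Q_w·C_e + Q_r·C_b.
Rearranging, Q_w = Q_r·(C_std − C_b)/(C_e − C_std) = 64·(0.105 − 0.0276) / (2.13 − 0.105) = 2.446 m³/s.
= 2446 L/s.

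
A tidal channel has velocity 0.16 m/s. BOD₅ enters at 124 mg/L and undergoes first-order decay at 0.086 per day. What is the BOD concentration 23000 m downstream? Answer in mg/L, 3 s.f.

107 mg/L

Travel time t = 23000 m / 0.16 m/s = 2.3e+04/0.16 = 1.438e+05 s = 1.664 d.
First-order decay: C = 124·exp(−0.086·1.664) = 124·0.8667 = 107.5 mg/L.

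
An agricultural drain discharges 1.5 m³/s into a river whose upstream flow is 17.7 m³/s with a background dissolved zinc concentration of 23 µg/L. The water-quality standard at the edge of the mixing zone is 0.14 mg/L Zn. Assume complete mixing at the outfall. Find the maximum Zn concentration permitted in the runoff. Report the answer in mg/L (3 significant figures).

1.52 mg/L

23 µg/L = 0.023 mg/L.
Mass balance: 0.14·19.2 = 1.5·Cₑ + 17.7·0.023.
Cₑ = (2.688 − 0.4071) / 1.5 = 1.521 mg/L.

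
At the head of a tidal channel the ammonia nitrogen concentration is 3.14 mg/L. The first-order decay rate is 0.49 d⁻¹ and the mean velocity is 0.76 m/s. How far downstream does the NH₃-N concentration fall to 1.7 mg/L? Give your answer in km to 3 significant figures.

82.2 km

From C = C₀·e^(−kt), t = ln(C₀/C)/k = ln(3.14/1.7)/0.49 = 0.6136/0.49 = 1.252 d.
Distance = v·t = 0.76 m/s × 1.082e+05 s = 8.223e+04 m = 82.23 km.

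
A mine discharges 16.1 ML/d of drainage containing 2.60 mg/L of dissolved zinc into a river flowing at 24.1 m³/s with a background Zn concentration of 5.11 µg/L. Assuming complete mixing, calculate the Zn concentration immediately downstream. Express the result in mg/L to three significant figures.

16.1 ML/d = 0.1863 m³/s.
5.11 µg/L = 0.00511 mg/L.
Conservation of mass across the mixing zone: C = (0.1863·2.6 + 24.1·0.00511) / (0.1863 + 24.1) = 0.6076/24.29 = 0.02502 mg/L.

0.0250 mg/L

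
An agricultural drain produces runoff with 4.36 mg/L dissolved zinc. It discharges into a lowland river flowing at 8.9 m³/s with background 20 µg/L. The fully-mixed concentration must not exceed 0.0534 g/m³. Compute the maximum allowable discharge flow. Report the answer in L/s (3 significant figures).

69.0 L/s

20 µg/L = 0.02 mg/L.
Mass balance at complete mixing: C_std·(Q_w + Q_r) = Q_w·C_e + Q_r·C_b.
Rearranging, Q_w = Q_r·(C_std − C_b)/(C_e − C_std) = 8.9·(0.0534 − 0.02) / (4.36 − 0.0534) = 0.06902 m³/s.
= 69.02 L/s.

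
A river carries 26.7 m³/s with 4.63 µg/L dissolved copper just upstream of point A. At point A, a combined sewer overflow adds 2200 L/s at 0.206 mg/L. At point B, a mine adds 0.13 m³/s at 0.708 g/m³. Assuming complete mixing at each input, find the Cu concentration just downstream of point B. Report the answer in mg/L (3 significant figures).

4.63 µg/L = 0.00463 mg/L.
2200 L/s = 2.2 m³/s.
After input A: C = (26.7·0.00463 + 2.2·0.206) / 28.9 = 0.01996 mg/L.
After input B: C = (28.9·0.01996 + 0.13·0.708) / 29.03 = 0.02304 mg/L.

0.0230 mg/L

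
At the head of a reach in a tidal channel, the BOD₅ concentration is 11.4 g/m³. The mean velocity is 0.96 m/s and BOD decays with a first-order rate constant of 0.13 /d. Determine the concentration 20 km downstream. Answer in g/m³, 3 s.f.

Travel time t = 20 km / 0.96 m/s = 2e+04/0.96 = 2.083e+04 s = 0.2411 d.
First-order decay: C = 11.4·exp(−0.13·0.2411) = 11.4·0.9691 = 11.05 g/m³.

11.0 g/m³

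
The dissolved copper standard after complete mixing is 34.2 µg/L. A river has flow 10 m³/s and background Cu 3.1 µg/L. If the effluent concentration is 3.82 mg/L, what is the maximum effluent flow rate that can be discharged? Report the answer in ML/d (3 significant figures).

7.10 ML/d

3.1 µg/L = 0.0031 mg/L.
34.2 µg/L = 0.0342 mg/L.
Mass balance at complete mixing: C_std·(Q_w + Q_r) = Q_w·C_e + Q_r·C_b.
Rearranging, Q_w = Q_r·(C_std − C_b)/(C_e − C_std) = 10·(0.0342 − 0.0031) / (3.82 − 0.0342) = 0.08215 m³/s.
= 7.098 ML/d.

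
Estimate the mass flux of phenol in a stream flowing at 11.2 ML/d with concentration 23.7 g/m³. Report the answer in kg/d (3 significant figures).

265 kg/d

11.2 ML/d = 0.1296 m³/s.
Mass flux = Q·C = 0.1296 m³/s × 23.7 g/m³ = 3.072 g/s.
= 3.072 g/s × 86.4 = 265.4 kg/d.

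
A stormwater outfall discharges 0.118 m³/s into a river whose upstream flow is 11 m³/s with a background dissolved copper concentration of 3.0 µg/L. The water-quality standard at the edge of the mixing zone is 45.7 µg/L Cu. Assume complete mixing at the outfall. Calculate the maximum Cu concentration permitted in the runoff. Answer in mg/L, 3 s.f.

3.0 µg/L = 0.003 mg/L.
45.7 µg/L = 0.0457 mg/L.
Mass balance: 0.0457·11.12 = 0.118·Cₑ + 11·0.003.
Cₑ = (0.5081 − 0.033) / 0.118 = 4.026 mg/L.

4.03 mg/L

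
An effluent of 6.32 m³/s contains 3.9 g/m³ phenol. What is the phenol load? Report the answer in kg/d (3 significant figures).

2130 kg/d

Mass flux = Q·C = 6.32 m³/s × 3.9 g/m³ = 24.65 g/s.
= 24.65 g/s × 86.4 = 2130 kg/d.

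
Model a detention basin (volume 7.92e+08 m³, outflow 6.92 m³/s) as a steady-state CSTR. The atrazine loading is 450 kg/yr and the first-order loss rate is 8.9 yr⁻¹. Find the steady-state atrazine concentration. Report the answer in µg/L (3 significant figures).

Outflow Q = 6.92 m³/s × 3.156e+07 s/yr = 2.184e+08 m³/yr.
Steady-state CSTR mass balance: W = Q·C + k·V·C, so C = W/(Q + kV).
Q + kV = 2.184e+08 + 8.9·7.92e+08 = 7.267e+09 m³/yr.
C = 450/7.267e+09 = 6.192e-08 kg/m³ = 6.192e-05 mg/L = 0.06192 µg/L.

0.0619 µg/L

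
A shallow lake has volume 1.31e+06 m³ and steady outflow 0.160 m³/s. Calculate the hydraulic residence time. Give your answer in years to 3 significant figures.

Q = 0.160 m³/s × 3.156e+07 s/yr = 5.049e+06 m³/yr.
Hydraulic residence time τ = V/Q = 1.31e+06/5.049e+06 = 0.2594 yr.

0.259 yr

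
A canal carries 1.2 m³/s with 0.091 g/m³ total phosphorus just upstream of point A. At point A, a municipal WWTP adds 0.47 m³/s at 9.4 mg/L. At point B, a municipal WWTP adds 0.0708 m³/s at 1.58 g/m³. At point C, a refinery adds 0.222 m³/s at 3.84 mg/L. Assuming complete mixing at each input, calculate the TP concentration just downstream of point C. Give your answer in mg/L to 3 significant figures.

2.80 mg/L

After input A: C = (1.2·0.091 + 0.47·9.4) / 1.67 = 2.711 mg/L.
After input B: C = (1.67·2.711 + 0.0708·1.58) / 1.741 = 2.665 mg/L.
After input C: C = (1.741·2.665 + 0.222·3.84) / 1.963 = 2.798 mg/L.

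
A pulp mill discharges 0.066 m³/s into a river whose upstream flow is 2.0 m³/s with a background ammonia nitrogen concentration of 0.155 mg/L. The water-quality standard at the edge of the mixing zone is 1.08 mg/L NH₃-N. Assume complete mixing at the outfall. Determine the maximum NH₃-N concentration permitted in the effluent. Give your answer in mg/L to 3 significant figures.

Mass balance: 1.08·2.066 = 0.066·Cₑ + 2·0.155.
Cₑ = (2.231 − 0.31) / 0.066 = 29.11 mg/L.

29.1 mg/L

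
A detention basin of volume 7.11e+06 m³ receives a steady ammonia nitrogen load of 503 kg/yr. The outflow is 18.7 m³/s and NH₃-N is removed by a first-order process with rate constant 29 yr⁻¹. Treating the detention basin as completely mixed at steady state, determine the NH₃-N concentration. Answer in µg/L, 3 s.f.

0.632 µg/L

Outflow Q = 18.7 m³/s × 3.156e+07 s/yr = 5.901e+08 m³/yr.
Steady-state CSTR mass balance: W = Q·C + k·V·C, so C = W/(Q + kV).
Q + kV = 5.901e+08 + 29·7.11e+06 = 7.963e+08 m³/yr.
C = 503/7.963e+08 = 6.317e-07 kg/m³ = 0.0006317 mg/L = 0.6317 µg/L.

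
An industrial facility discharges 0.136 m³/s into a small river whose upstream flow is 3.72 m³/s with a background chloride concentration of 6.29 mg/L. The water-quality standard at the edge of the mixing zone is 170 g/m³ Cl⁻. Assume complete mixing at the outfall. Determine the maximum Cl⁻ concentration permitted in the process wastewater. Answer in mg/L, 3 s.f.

Mass balance: 170·3.856 = 0.136·Cₑ + 3.72·6.29.
Cₑ = (655.5 − 23.4) / 0.136 = 4648 mg/L.

4650 mg/L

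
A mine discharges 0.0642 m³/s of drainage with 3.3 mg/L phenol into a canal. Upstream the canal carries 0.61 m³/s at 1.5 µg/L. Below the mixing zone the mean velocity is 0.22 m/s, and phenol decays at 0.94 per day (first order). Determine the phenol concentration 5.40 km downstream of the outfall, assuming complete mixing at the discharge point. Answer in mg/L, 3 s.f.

1.5 µg/L = 0.0015 mg/L.
After complete mixing, C₀ = (0.0642·3.3 + 0.61·0.0015) / 0.6742 = 0.3156 mg/L.
Travel time t = 5400 m / 0.22 m/s = 2.455e+04 s = 0.2841 d.
C = 0.3156·exp(−0.94·0.2841) = 0.3156·0.7656 = 0.2416 mg/L.

0.242 mg/L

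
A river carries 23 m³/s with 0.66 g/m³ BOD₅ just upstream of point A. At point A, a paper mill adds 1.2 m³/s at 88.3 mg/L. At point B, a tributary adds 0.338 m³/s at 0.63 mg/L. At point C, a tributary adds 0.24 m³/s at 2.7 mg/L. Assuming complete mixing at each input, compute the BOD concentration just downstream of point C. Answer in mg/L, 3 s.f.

4.92 mg/L

After input A: C = (23·0.66 + 1.2·88.3) / 24.2 = 5.006 mg/L.
After input B: C = (24.2·5.006 + 0.338·0.63) / 24.54 = 4.946 mg/L.
After input C: C = (24.54·4.946 + 0.24·2.7) / 24.78 = 4.924 mg/L.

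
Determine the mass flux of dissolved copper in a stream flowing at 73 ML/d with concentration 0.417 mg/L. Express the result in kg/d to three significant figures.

30.4 kg/d

73 ML/d = 0.8449 m³/s.
Mass flux = Q·C = 0.8449 m³/s × 0.417 g/m³ = 0.3523 g/s.
= 0.3523 g/s × 86.4 = 30.44 kg/d.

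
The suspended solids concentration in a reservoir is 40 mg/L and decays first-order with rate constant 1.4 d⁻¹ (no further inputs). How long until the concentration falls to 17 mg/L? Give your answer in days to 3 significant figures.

0.611 d

t = ln(C₀/C)/k = ln(40/17)/1.4 = 0.8557/1.4 = 0.6112 d.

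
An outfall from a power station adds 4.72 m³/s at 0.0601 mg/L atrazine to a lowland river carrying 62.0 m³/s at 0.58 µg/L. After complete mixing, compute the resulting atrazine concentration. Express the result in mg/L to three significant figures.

0.58 µg/L = 0.00058 mg/L.
By mass balance at complete mixing, C = (4.72·0.0601 + 62·0.00058) / (4.72 + 62) = 0.3196/66.72 = 0.004791 mg/L.

0.00479 mg/L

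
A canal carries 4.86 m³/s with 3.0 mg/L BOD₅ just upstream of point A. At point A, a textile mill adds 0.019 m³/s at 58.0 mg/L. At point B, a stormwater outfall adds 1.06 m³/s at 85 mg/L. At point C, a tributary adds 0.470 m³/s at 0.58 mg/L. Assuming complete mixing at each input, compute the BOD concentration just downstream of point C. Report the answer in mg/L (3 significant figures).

16.5 mg/L

After input A: C = (4.86·3 + 0.019·58) / 4.879 = 3.214 mg/L.
After input B: C = (4.879·3.214 + 1.06·85) / 5.939 = 17.81 mg/L.
After input C: C = (5.939·17.81 + 0.47·0.58) / 6.409 = 16.55 mg/L.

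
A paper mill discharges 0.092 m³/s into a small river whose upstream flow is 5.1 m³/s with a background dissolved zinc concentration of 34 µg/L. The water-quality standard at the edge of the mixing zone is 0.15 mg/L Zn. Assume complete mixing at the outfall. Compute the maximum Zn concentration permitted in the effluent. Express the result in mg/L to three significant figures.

34 µg/L = 0.034 mg/L.
Mass balance: 0.15·5.192 = 0.092·Cₑ + 5.1·0.034.
Cₑ = (0.7788 − 0.1734) / 0.092 = 6.58 mg/L.

6.58 mg/L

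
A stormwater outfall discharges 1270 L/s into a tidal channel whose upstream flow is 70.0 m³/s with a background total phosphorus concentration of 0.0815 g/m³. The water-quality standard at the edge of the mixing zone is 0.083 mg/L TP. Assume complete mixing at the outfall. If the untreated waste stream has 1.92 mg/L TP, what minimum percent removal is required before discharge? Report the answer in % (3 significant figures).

1270 L/s = 1.27 m³/s.
Mass balance: 0.083·71.27 = 1.27·Cₑ + 70·0.0815.
Cₑ = (5.915 − 5.705) / 1.27 = 0.1657 mg/L.
Required removal = 1 − 0.1657/1.92 = 91.37 %.

91.4 %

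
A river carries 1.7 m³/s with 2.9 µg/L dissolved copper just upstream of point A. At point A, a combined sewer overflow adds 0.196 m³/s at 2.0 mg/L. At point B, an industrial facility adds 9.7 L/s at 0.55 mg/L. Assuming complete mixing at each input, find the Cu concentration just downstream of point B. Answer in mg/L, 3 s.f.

0.211 mg/L

2.9 µg/L = 0.0029 mg/L.
After input A: C = (1.7·0.0029 + 0.196·2) / 1.896 = 0.2094 mg/L.
9.7 L/s = 0.0097 m³/s.
After input B: C = (1.896·0.2094 + 0.0097·0.55) / 1.906 = 0.2111 mg/L.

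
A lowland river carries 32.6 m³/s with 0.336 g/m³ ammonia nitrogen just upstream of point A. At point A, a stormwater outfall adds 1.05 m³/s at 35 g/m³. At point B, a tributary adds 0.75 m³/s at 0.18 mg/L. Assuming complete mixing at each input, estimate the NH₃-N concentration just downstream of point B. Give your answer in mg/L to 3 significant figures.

After input A: C = (32.6·0.336 + 1.05·35) / 33.65 = 1.418 mg/L.
After input B: C = (33.65·1.418 + 0.75·0.18) / 34.4 = 1.391 mg/L.

1.39 mg/L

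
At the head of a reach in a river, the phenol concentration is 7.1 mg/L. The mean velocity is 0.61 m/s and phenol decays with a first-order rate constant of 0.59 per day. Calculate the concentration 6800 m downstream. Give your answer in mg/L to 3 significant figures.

Travel time t = 6800 m / 0.61 m/s = 6800/0.61 = 1.115e+04 s = 0.129 d.
First-order decay: C = 7.1·exp(−0.59·0.129) = 7.1·0.9267 = 6.58 mg/L.

6.58 mg/L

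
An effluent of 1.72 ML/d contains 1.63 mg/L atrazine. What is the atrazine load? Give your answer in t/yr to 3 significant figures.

1.72 ML/d = 0.01991 m³/s.
Mass flux = Q·C = 0.01991 m³/s × 1.63 g/m³ = 0.03245 g/s.
= 0.03245 g/s × 31.56 = 1.024 t/yr.

1.02 t/yr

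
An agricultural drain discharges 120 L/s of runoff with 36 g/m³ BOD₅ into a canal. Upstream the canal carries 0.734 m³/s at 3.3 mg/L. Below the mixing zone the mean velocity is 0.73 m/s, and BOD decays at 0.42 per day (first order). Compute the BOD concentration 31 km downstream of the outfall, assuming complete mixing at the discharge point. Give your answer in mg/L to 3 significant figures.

6.42 mg/L

120 L/s = 0.12 m³/s.
After complete mixing, C₀ = (0.12·36 + 0.734·3.3) / 0.854 = 7.895 mg/L.
Travel time t = 3.1e+04 m / 0.73 m/s = 4.247e+04 s = 0.4915 d.
C = 7.895·exp(−0.42·0.4915) = 7.895·0.8135 = 6.422 mg/L.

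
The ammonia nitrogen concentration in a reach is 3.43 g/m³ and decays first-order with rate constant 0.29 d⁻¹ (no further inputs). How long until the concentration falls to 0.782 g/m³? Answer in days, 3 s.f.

5.10 d

t = ln(C₀/C)/k = ln(3.43/0.782)/0.29 = 1.478/0.29 = 5.098 d.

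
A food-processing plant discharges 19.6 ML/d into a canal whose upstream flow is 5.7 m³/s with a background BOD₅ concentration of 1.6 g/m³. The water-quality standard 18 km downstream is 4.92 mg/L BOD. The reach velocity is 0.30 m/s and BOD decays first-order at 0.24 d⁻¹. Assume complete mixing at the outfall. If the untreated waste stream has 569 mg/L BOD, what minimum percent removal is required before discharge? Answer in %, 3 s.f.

80.4 %

19.6 ML/d = 0.2269 m³/s.
Travel time to the compliance point: t = 1.8e+04/0.30 = 6e+04 s = 0.6944 d; decay factor exp(−0.24·0.6944) = 0.8465.
So the concentration just after mixing may be at most 4.92/0.8465 = 5.812 mg/L.
Mass balance: 5.812·5.927 = 0.2269·Cₑ + 5.7·1.6.
Cₑ = (34.45 − 9.12) / 0.2269 = 111.7 mg/L.
Required removal = 1 − 111.7/569 = 80.38 %.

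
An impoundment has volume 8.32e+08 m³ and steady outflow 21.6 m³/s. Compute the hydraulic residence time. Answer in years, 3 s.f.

Q = 21.6 m³/s × 3.156e+07 s/yr = 6.816e+08 m³/yr.
Hydraulic residence time τ = V/Q = 8.32e+08/6.816e+08 = 1.221 yr.

1.22 yr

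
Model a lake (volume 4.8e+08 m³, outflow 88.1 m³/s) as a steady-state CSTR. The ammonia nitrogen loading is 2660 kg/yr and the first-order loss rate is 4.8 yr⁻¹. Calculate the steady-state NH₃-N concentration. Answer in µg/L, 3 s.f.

Outflow Q = 88.1 m³/s × 3.156e+07 s/yr = 2.78e+09 m³/yr.
Steady-state CSTR mass balance: W = Q·C + k·V·C, so C = W/(Q + kV).
Q + kV = 2.78e+09 + 4.8·4.8e+08 = 5.084e+09 m³/yr.
C = 2660/5.084e+09 = 5.232e-07 kg/m³ = 0.0005232 mg/L = 0.5232 µg/L.

0.523 µg/L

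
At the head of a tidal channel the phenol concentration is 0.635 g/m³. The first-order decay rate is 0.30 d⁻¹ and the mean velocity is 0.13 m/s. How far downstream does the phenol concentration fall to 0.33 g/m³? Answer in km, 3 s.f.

From C = C₀·e^(−kt), t = ln(C₀/C)/k = ln(0.635/0.33)/0.30 = 0.6545/0.30 = 2.182 d.
Distance = v·t = 0.13 m/s × 1.885e+05 s = 2.451e+04 m = 24.51 km.

24.5 km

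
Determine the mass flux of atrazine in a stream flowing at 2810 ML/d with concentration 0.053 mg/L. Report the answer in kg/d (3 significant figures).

2810 ML/d = 32.52 m³/s.
Mass flux = Q·C = 32.52 m³/s × 0.053 g/m³ = 1.724 g/s.
= 1.724 g/s × 86.4 = 148.9 kg/d.

149 kg/d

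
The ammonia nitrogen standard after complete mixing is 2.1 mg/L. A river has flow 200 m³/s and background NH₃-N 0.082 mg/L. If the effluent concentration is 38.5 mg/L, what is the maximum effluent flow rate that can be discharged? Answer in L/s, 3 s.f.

Mass balance at complete mixing: C_std·(Q_w + Q_r) = Q_w·C_e + Q_r·C_b.
Rearranging, Q_w = Q_r·(C_std − C_b)/(C_e − C_std) = 200·(2.1 − 0.082) / (38.5 − 2.1) = 11.09 m³/s.
= 1.109e+04 L/s.

11100 L/s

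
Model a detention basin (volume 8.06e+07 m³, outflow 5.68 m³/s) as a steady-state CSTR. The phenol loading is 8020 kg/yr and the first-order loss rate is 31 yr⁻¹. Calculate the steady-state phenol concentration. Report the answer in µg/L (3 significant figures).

2.99 µg/L

Outflow Q = 5.68 m³/s × 3.156e+07 s/yr = 1.792e+08 m³/yr.
Steady-state CSTR mass balance: W = Q·C + k·V·C, so C = W/(Q + kV).
Q + kV = 1.792e+08 + 31·8.06e+07 = 2.678e+09 m³/yr.
C = 8020/2.678e+09 = 2.995e-06 kg/m³ = 0.002995 mg/L = 2.995 µg/L.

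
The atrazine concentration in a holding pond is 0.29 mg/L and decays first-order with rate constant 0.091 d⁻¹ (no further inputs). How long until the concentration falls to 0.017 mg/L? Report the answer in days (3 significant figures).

31.2 d

t = ln(C₀/C)/k = ln(0.29/0.017)/0.091 = 2.837/0.091 = 31.17 d.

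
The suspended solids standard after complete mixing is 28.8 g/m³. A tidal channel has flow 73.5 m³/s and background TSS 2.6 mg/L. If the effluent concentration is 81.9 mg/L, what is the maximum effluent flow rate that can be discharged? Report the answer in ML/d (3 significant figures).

3130 ML/d

Mass balance at complete mixing: C_std·(Q_w + Q_r) = Q_w·C_e + Q_r·C_b.
Rearranging, Q_w = Q_r·(C_std − C_b)/(C_e − C_std) = 73.5·(28.8 − 2.6) / (81.9 − 28.8) = 36.27 m³/s.
= 3133 ML/d.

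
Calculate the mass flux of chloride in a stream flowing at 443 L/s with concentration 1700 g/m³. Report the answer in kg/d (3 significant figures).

65100 kg/d

443 L/s = 0.443 m³/s.
Mass flux = Q·C = 0.443 m³/s × 1700 g/m³ = 753.1 g/s.
= 753.1 g/s × 86.4 = 6.507e+04 kg/d.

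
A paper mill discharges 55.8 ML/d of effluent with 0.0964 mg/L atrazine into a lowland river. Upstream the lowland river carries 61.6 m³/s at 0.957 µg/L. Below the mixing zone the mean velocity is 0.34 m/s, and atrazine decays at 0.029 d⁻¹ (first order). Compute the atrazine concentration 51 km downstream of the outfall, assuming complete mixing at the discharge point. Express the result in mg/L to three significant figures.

0.00185 mg/L

55.8 ML/d = 0.6458 m³/s.
0.957 µg/L = 0.000957 mg/L.
After complete mixing, C₀ = (0.6458·0.0964 + 61.6·0.000957) / 62.25 = 0.001947 mg/L.
Travel time t = 5.1e+04 m / 0.34 m/s = 1.5e+05 s = 1.736 d.
C = 0.001947·exp(−0.029·1.736) = 0.001947·0.9509 = 0.001852 mg/L.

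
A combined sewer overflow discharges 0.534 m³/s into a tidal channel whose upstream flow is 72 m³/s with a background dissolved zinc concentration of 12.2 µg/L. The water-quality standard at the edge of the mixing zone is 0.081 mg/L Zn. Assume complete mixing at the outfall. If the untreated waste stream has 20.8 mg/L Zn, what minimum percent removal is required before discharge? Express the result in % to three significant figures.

55.0 %

12.2 µg/L = 0.0122 mg/L.
Mass balance: 0.081·72.53 = 0.534·Cₑ + 72·0.0122.
Cₑ = (5.875 − 0.8784) / 0.534 = 9.357 mg/L.
Required removal = 1 − 9.357/20.8 = 55.01 %.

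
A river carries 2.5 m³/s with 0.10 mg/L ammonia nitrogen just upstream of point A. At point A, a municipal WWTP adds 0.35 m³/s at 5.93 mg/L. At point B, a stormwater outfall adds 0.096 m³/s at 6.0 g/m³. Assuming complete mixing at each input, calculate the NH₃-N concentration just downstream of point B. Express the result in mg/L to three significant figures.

After input A: C = (2.5·0.1 + 0.35·5.93) / 2.85 = 0.816 mg/L.
After input B: C = (2.85·0.816 + 0.096·6) / 2.946 = 0.9849 mg/L.

0.985 mg/L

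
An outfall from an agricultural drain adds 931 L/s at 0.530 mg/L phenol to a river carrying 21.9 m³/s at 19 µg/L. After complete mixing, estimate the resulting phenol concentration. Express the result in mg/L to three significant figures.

931 L/s = 0.931 m³/s.
19 µg/L = 0.019 mg/L.
Flow-weighted mixing gives C = (0.931·0.53 + 21.9·0.019) / (0.931 + 21.9) = 0.9095/22.83 = 0.03984 mg/L.

0.0398 mg/L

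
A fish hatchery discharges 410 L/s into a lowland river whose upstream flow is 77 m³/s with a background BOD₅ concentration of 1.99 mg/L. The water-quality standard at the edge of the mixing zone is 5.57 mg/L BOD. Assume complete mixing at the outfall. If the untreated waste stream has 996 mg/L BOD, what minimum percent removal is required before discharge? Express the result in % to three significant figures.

31.9 %

410 L/s = 0.41 m³/s.
Mass balance: 5.57·77.41 = 0.41·Cₑ + 77·1.99.
Cₑ = (431.2 − 153.2) / 0.41 = 677.9 mg/L.
Required removal = 1 − 677.9/996 = 31.94 %.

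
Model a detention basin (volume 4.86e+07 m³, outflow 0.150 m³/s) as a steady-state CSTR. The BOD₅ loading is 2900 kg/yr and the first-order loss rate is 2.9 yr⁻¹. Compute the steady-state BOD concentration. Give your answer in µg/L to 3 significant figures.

Outflow Q = 0.150 m³/s × 3.156e+07 s/yr = 4.734e+06 m³/yr.
Steady-state CSTR mass balance: W = Q·C + k·V·C, so C = W/(Q + kV).
Q + kV = 4.734e+06 + 2.9·4.86e+07 = 1.457e+08 m³/yr.
C = 2900/1.457e+08 = 1.991e-05 kg/m³ = 0.01991 mg/L = 19.91 µg/L.

19.9 µg/L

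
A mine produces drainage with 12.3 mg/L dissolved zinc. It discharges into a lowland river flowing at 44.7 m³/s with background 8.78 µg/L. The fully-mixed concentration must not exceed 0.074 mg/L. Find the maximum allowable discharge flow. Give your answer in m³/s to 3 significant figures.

8.78 µg/L = 0.00878 mg/L.
Mass balance at complete mixing: C_std·(Q_w + Q_r) = Q_w·C_e + Q_r·C_b.
Rearranging, Q_w = Q_r·(C_std − C_b)/(C_e − C_std) = 44.7·(0.074 − 0.00878) / (12.3 − 0.074) = 0.2385 m³/s.

0.238 m³/s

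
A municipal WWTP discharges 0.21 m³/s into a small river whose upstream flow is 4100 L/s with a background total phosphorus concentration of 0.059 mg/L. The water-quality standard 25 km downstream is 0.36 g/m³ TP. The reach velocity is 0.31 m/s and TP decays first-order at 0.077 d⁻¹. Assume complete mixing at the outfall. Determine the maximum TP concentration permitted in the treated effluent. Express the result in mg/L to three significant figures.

6.79 mg/L

4100 L/s = 4.1 m³/s.
Travel time to the compliance point: t = 2.5e+04/0.31 = 8.065e+04 s = 0.9334 d; decay factor exp(−0.077·0.9334) = 0.9307.
So the concentration just after mixing may be at most 0.36/0.9307 = 0.3868 mg/L.
Mass balance: 0.3868·4.31 = 0.21·Cₑ + 4.1·0.059.
Cₑ = (1.667 − 0.2419) / 0.21 = 6.787 mg/L.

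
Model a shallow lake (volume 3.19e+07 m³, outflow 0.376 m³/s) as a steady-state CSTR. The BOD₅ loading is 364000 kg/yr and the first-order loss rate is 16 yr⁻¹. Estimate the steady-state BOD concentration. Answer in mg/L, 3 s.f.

0.697 mg/L

Outflow Q = 0.376 m³/s × 3.156e+07 s/yr = 1.187e+07 m³/yr.
Steady-state CSTR mass balance: W = Q·C + k·V·C, so C = W/(Q + kV).
Q + kV = 1.187e+07 + 16·3.19e+07 = 5.223e+08 m³/yr.
C = 364000/5.223e+08 = 0.000697 kg/m³ = 0.697 mg/L.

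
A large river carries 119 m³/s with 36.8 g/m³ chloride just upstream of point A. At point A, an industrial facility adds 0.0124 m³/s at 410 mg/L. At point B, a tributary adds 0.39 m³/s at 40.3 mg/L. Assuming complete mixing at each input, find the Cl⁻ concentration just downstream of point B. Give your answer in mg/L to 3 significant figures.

36.9 mg/L

After input A: C = (119·36.8 + 0.0124·410) / 119 = 36.84 mg/L.
After input B: C = (119·36.84 + 0.39·40.3) / 119.4 = 36.85 mg/L.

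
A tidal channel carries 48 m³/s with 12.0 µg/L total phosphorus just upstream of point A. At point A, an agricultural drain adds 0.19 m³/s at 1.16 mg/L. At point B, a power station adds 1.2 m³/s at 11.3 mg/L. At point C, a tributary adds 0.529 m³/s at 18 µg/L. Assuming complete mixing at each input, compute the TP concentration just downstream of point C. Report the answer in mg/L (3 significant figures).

12.0 µg/L = 0.012 mg/L.
After input A: C = (48·0.012 + 0.19·1.16) / 48.19 = 0.01653 mg/L.
After input B: C = (48.19·0.01653 + 1.2·11.3) / 49.39 = 0.2907 mg/L.
18 µg/L = 0.018 mg/L.
After input C: C = (49.39·0.2907 + 0.529·0.018) / 49.92 = 0.2878 mg/L.

0.288 mg/L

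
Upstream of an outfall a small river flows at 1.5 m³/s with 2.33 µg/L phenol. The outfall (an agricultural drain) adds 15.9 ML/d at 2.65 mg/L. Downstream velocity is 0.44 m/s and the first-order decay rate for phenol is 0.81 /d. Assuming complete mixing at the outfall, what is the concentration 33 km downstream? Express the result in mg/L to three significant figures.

15.9 ML/d = 0.184 m³/s.
2.33 µg/L = 0.00233 mg/L.
After complete mixing, C₀ = (0.184·2.65 + 1.5·0.00233) / 1.684 = 0.2917 mg/L.
Travel time t = 3.3e+04 m / 0.44 m/s = 7.5e+04 s = 0.8681 d.
C = 0.2917·exp(−0.81·0.8681) = 0.2917·0.495 = 0.1444 mg/L.

0.144 mg/L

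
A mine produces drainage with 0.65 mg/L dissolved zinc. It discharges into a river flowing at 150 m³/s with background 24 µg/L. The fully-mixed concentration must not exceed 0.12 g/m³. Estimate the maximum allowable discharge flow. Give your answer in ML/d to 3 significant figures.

2350 ML/d

24 µg/L = 0.024 mg/L.
Mass balance at complete mixing: C_std·(Q_w + Q_r) = Q_w·C_e + Q_r·C_b.
Rearranging, Q_w = Q_r·(C_std − C_b)/(C_e − C_std) = 150·(0.12 − 0.024) / (0.65 − 0.12) = 27.17 m³/s.
= 2347 ML/d.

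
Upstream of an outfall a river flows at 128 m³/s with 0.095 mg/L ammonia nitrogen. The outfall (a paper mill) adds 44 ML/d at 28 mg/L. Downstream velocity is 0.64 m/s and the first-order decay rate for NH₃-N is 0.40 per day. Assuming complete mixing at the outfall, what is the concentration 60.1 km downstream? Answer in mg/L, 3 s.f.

44 ML/d = 0.5093 m³/s.
After complete mixing, C₀ = (0.5093·28 + 128·0.095) / 128.5 = 0.2056 mg/L.
Travel time t = 6.01e+04 m / 0.64 m/s = 9.391e+04 s = 1.087 d.
C = 0.2056·exp(−0.40·1.087) = 0.2056·0.6474 = 0.1331 mg/L.

0.133 mg/L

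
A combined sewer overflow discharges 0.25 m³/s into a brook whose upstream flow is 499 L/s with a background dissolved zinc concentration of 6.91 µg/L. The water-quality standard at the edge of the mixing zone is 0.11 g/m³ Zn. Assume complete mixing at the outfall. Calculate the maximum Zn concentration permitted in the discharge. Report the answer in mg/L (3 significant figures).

499 L/s = 0.499 m³/s.
6.91 µg/L = 0.00691 mg/L.
Mass balance: 0.11·0.749 = 0.25·Cₑ + 0.499·0.00691.
Cₑ = (0.08239 − 0.003448) / 0.25 = 0.3158 mg/L.

0.316 mg/L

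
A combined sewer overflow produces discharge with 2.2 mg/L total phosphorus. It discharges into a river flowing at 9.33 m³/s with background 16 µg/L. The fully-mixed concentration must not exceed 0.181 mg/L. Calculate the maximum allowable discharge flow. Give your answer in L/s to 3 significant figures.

16 µg/L = 0.016 mg/L.
Mass balance at complete mixing: C_std·(Q_w + Q_r) = Q_w·C_e + Q_r·C_b.
Rearranging, Q_w = Q_r·(C_std − C_b)/(C_e − C_std) = 9.33·(0.181 − 0.016) / (2.2 − 0.181) = 0.7625 m³/s.
= 762.5 L/s.

762 L/s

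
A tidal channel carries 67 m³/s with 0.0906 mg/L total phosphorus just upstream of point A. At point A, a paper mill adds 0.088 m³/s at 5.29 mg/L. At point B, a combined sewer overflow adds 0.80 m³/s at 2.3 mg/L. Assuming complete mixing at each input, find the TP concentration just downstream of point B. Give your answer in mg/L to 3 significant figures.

0.123 mg/L

After input A: C = (67·0.0906 + 0.088·5.29) / 67.09 = 0.09742 mg/L.
After input B: C = (67.09·0.09742 + 0.8·2.3) / 67.89 = 0.1234 mg/L.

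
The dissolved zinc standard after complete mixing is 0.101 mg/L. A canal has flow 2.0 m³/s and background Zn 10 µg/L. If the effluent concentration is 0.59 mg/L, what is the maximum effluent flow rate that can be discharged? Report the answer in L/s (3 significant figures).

372 L/s

10 µg/L = 0.01 mg/L.
Mass balance at complete mixing: C_std·(Q_w + Q_r) = Q_w·C_e + Q_r·C_b.
Rearranging, Q_w = Q_r·(C_std − C_b)/(C_e − C_std) = 2.0·(0.101 − 0.01) / (0.59 − 0.101) = 0.3722 m³/s.
= 372.2 L/s.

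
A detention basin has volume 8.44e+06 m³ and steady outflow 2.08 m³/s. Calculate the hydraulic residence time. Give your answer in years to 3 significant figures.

0.129 yr

Q = 2.08 m³/s × 3.156e+07 s/yr = 6.564e+07 m³/yr.
Hydraulic residence time τ = V/Q = 8.44e+06/6.564e+07 = 0.1286 yr.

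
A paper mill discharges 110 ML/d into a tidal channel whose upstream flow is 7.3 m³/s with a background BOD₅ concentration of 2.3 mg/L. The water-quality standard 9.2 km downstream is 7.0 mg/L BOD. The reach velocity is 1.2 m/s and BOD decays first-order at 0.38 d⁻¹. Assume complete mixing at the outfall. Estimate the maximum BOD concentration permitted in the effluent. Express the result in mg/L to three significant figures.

35.6 mg/L

110 ML/d = 1.273 m³/s.
Travel time to the compliance point: t = 9200/1.2 = 7667 s = 0.08873 d; decay factor exp(−0.38·0.08873) = 0.9668.
So the concentration just after mixing may be at most 7/0.9668 = 7.24 mg/L.
Mass balance: 7.24·8.573 = 1.273·Cₑ + 7.3·2.3.
Cₑ = (62.07 − 16.79) / 1.273 = 35.57 mg/L.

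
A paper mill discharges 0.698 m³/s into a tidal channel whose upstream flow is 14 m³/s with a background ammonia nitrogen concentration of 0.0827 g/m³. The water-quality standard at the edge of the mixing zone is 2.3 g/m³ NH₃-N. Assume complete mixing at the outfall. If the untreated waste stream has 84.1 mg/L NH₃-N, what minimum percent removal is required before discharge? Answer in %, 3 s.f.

44.4 %

Mass balance: 2.3·14.7 = 0.698·Cₑ + 14·0.0827.
Cₑ = (33.81 − 1.158) / 0.698 = 46.77 mg/L.
Required removal = 1 − 46.77/84.1 = 44.38 %.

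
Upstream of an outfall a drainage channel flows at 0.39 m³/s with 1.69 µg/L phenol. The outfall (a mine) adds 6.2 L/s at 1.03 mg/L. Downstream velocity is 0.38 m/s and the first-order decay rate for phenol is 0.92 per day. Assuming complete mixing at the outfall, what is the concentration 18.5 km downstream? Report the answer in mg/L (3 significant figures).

0.0106 mg/L

6.2 L/s = 0.0062 m³/s.
1.69 µg/L = 0.00169 mg/L.
After complete mixing, C₀ = (0.0062·1.03 + 0.39·0.00169) / 0.3962 = 0.01778 mg/L.
Travel time t = 1.85e+04 m / 0.38 m/s = 4.868e+04 s = 0.5635 d.
C = 0.01778·exp(−0.92·0.5635) = 0.01778·0.5955 = 0.01059 mg/L.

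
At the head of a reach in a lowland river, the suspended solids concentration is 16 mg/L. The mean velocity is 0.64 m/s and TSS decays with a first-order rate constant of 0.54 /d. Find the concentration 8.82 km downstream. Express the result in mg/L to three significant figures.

Travel time t = 8.82 km / 0.64 m/s = 8820/0.64 = 1.378e+04 s = 0.1595 d.
First-order decay: C = 16·exp(−0.54·0.1595) = 16·0.9175 = 14.68 mg/L.

14.7 mg/L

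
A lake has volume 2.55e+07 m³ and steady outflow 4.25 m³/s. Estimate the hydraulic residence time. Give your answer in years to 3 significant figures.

Q = 4.25 m³/s × 3.156e+07 s/yr = 1.341e+08 m³/yr.
Hydraulic residence time τ = V/Q = 2.55e+07/1.341e+08 = 0.1901 yr.

0.190 yr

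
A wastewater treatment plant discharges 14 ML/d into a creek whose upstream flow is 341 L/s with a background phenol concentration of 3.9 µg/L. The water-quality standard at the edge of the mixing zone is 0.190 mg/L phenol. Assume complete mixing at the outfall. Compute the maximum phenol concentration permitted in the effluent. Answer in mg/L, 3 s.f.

14 ML/d = 0.162 m³/s.
341 L/s = 0.341 m³/s.
3.9 µg/L = 0.0039 mg/L.
Mass balance: 0.19·0.503 = 0.162·Cₑ + 0.341·0.0039.
Cₑ = (0.09558 − 0.00133) / 0.162 = 0.5816 mg/L.

0.582 mg/L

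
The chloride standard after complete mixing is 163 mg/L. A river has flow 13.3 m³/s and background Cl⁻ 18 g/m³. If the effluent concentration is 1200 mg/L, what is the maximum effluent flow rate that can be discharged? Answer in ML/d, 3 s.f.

Mass balance at complete mixing: C_std·(Q_w + Q_r) = Q_w·C_e + Q_r·C_b.
Rearranging, Q_w = Q_r·(C_std − C_b)/(C_e − C_std) = 13.3·(163 − 18) / (1200 − 163) = 1.86 m³/s.
= 160.7 ML/d.

161 ML/d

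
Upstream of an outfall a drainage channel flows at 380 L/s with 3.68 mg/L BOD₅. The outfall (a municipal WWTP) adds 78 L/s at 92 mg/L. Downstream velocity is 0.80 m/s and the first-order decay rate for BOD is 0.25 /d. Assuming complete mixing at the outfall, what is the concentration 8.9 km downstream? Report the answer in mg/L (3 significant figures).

18.1 mg/L

78 L/s = 0.078 m³/s.
380 L/s = 0.38 m³/s.
After complete mixing, C₀ = (0.078·92 + 0.38·3.68) / 0.458 = 18.72 mg/L.
Travel time t = 8900 m / 0.80 m/s = 1.112e+04 s = 0.1288 d.
C = 18.72·exp(−0.25·0.1288) = 18.72·0.9683 = 18.13 mg/L.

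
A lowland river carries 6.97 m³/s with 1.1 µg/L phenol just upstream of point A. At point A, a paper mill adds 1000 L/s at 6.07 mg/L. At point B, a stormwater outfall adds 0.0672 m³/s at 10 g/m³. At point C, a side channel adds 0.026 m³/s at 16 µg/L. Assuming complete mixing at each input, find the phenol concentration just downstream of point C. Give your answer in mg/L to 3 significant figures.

0.837 mg/L

1.1 µg/L = 0.0011 mg/L.
1000 L/s = 1 m³/s.
After input A: C = (6.97·0.0011 + 1·6.07) / 7.97 = 0.7626 mg/L.
After input B: C = (7.97·0.7626 + 0.0672·10) / 8.037 = 0.8398 mg/L.
16 µg/L = 0.016 mg/L.
After input C: C = (8.037·0.8398 + 0.026·0.016) / 8.063 = 0.8371 mg/L.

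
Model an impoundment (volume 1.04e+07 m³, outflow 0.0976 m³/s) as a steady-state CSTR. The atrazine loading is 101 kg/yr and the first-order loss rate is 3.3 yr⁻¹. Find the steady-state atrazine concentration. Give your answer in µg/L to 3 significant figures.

2.70 µg/L

Outflow Q = 0.0976 m³/s × 3.156e+07 s/yr = 3.08e+06 m³/yr.
Steady-state CSTR mass balance: W = Q·C + k·V·C, so C = W/(Q + kV).
Q + kV = 3.08e+06 + 3.3·1.04e+07 = 3.74e+07 m³/yr.
C = 101/3.74e+07 = 2.701e-06 kg/m³ = 0.002701 mg/L = 2.701 µg/L.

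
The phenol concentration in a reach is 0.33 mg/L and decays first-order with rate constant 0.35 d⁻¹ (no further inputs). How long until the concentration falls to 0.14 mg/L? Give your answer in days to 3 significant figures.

2.45 d

t = ln(C₀/C)/k = ln(0.33/0.14)/0.35 = 0.8575/0.35 = 2.45 d.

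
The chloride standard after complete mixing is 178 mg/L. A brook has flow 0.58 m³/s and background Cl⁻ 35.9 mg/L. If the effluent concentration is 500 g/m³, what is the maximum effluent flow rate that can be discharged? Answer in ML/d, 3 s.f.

22.1 ML/d

Mass balance at complete mixing: C_std·(Q_w + Q_r) = Q_w·C_e + Q_r·C_b.
Rearranging, Q_w = Q_r·(C_std − C_b)/(C_e − C_std) = 0.58·(178 − 35.9) / (500 − 178) = 0.256 m³/s.
= 22.11 ML/d.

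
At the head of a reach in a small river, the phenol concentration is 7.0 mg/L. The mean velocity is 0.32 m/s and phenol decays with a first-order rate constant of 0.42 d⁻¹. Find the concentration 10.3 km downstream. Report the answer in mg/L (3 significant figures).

5.99 mg/L

Travel time t = 10.3 km / 0.32 m/s = 1.03e+04/0.32 = 3.219e+04 s = 0.3725 d.
First-order decay: C = 7.0·exp(−0.42·0.3725) = 7.0·0.8552 = 5.986 mg/L.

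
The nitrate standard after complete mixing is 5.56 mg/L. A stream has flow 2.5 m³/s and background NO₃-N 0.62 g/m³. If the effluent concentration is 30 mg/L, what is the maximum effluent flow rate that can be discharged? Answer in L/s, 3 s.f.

Mass balance at complete mixing: C_std·(Q_w + Q_r) = Q_w·C_e + Q_r·C_b.
Rearranging, Q_w = Q_r·(C_std − C_b)/(C_e − C_std) = 2.5·(5.56 − 0.62) / (30 − 5.56) = 0.5053 m³/s.
= 505.3 L/s.

505 L/s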